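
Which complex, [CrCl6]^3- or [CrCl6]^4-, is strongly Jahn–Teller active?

[CrCl6]^4-

[CrCl6]^3-: Summing ligand charges against the −3 overall charge gives an oxidation state of +3 for chromium. Cr sits in group 6, so the d-electron count is 6 − 3 = 3. The d³ configuration leaves the e_g set evenly filled (or empty) — no strong Jahn–Teller driving force.
[CrCl6]^4-: Ligand charges: each chloride is −1. With an overall charge of −4 the chromium centre must be in the +2 oxidation state. Chromium is a group-6 element; Cr(II) is therefore d⁴. Chloride is a weak-field ligand for a first-row metal, so the complex is high-spin. The t₂g³e_g¹ (high-spin) configuration has an unevenly filled e_g set; the Jahn–Teller theorem predicts a tetragonal distortion (typically axial elongation) to lift the degeneracy.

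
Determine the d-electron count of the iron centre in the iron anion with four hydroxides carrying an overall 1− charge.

Ligand charges: each hydroxide is −1. With an overall charge of −1 the iron centre must be in the +3 oxidation state.
Iron is a group-8 element; Fe(III) is therefore d⁵.

d5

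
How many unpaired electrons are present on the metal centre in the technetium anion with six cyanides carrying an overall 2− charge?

Ligand charges: each cyanide is −1. With an overall charge of −2 the technetium centre must be in the +4 oxidation state.
Group 7 minus oxidation state 4 gives a d³ configuration.
In an octahedral field the d³ configuration is t₂g³e_g⁰ (only one arrangement possible), giving 3 unpaired electrons.

3 unpaired electrons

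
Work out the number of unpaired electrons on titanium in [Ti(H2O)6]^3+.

Ligand charges: water is neutral. With an overall charge of +3 the titanium centre must be in the +3 oxidation state.
Ti sits in group 4, so the d-electron count is 4 − 3 = 1.
In an octahedral field the d¹ configuration is t₂g¹e_g⁰ (only one arrangement possible), giving 1 unpaired electron.

1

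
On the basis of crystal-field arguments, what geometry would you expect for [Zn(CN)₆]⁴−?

Ligand charges: each cyanide is −1. With an overall charge of −4 the zinc centre must be in the +2 oxidation state.
Group 12 minus oxidation state 2 gives a d¹⁰ configuration.
With 6 monodentate ligands the coordination number is 6.
Six donors around a single metal centre give an octahedral coordination sphere.

octahedral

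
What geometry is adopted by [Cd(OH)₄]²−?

Summing ligand charges against the −2 overall charge gives an oxidation state of +2 for cadmium.
Cadmium is a group-12 element; Cd(II) is therefore d¹⁰.
Coordination number: 4.
A d¹⁰ ion has no crystal-field stabilisation preference between square planar and tetrahedral, so four ligands adopt the sterically favoured tetrahedral geometry.

tetrahedral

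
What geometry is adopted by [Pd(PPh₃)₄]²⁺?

Triphenylphosphine is neutral; balancing the +2 overall charge requires Pd(II).
Pd sits in group 10, so the d-electron count is 10 − 2 = 8.
Coordination number: 4.
A 4d d⁸ ion has a large crystal-field splitting; square planar leaves the high-energy d_{x²−y²} orbital empty and maximises CFSE.

square planar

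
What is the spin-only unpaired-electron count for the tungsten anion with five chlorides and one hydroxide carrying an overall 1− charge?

Each chloride is −1; each hydroxide is −1; balancing the −1 overall charge requires W(V).
W sits in group 6, so the d-electron count is 6 − 5 = 1.
In an octahedral field the d¹ configuration is t₂g¹e_g⁰ (only one arrangement possible), giving 1 unpaired electron.

1 unpaired electron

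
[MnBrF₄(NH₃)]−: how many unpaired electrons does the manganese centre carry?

3

Summing ligand charges against the −1 overall charge gives an oxidation state of +4 for manganese.
Manganese is a group-7 element; Mn(IV) is therefore d³.
In an octahedral field the d³ configuration is t₂g³e_g⁰ (only one arrangement possible), giving 3 unpaired electrons.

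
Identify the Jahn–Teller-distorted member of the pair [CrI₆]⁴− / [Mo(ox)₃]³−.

[CrI₆]⁴−

[CrI₆]⁴−: Each iodide is −1; balancing the −4 overall charge requires Cr(II). Chromium is a group-6 element; Cr(II) is therefore d⁴. Iodide is a weak-field ligand for a first-row metal, so the complex is high-spin. The t₂g³e_g¹ (high-spin) configuration has an unevenly filled e_g set; the Jahn–Teller theorem predicts a tetragonal distortion (typically axial elongation) to lift the degeneracy.
[Mo(ox)₃]³−: Ligand charges: each oxalate is −2. With an overall charge of −3 the molybdenum centre must be in the +3 oxidation state. Group 6 minus oxidation state 3 gives a d³ configuration. The d³ configuration leaves the e_g set evenly filled (or empty) — no strong Jahn–Teller driving force.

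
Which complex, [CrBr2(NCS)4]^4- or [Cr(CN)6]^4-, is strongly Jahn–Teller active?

[CrBr2(NCS)4]^4-

[CrBr2(NCS)4]^4-: Ligand charges: each bromide is −1; each isothiocyanate is −1. With an overall charge of −4 the chromium centre must be in the +2 oxidation state. Cr sits in group 6, so the d-electron count is 6 − 2 = 4. Bromide and isothiocyanate are weak-field ligands for a first-row metal, so the complex is high-spin. The t₂g³e_g¹ (high-spin) configuration has an unevenly filled e_g set; the Jahn–Teller theorem predicts a tetragonal distortion (typically axial elongation) to lift the degeneracy.
[Cr(CN)6]^4-: Ligand charges: each cyanide is −1. With an overall charge of −4 the chromium centre must be in the +2 oxidation state. Chromium is a group-6 element; Cr(II) is therefore d⁴. Cyanide is a strong-field ligand (high in the spectrochemical series) for a first-row metal, so the complex is low-spin. The d⁴ configuration leaves the e_g set evenly filled (or empty) — no strong Jahn–Teller driving force.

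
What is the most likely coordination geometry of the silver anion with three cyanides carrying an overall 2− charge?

trigonal planar

Each cyanide is −1; balancing the −2 overall charge requires Ag(I).
Silver is a group-11 element; Ag(I) is therefore d¹⁰.
With 3 monodentate ligands the coordination number is 3.
Three ligands around a d¹⁰ centre minimise repulsion in a trigonal-planar arrangement.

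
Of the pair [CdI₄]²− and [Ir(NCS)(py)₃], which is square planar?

[Ir(NCS)(py)₃]

For [CdI₄]²−: Ligand charges: each iodide is −1. With an overall charge of −2 the cadmium centre must be in the +2 oxidation state. Cd sits in group 12, so the d-electron count is 12 − 2 = 10. A d¹⁰ ion has no crystal-field stabilisation preference between square planar and tetrahedral, so four ligands adopt the sterically favoured tetrahedral geometry. → tetrahedral.
For [Ir(NCS)(py)₃]: Summing ligand charges against the 0 overall charge gives an oxidation state of +1 for iridium. Group 9 minus oxidation state 1 gives a d⁸ configuration. A 5d d⁸ ion has a large crystal-field splitting; square planar leaves the high-energy d_{x²−y²} orbital empty and maximises CFSE. → square planar.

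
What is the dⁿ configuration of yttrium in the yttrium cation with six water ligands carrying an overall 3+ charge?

Summing ligand charges against the +3 overall charge gives an oxidation state of +3 for yttrium.
Y sits in group 3, so the d-electron count is 3 − 3 = 0.

d⁰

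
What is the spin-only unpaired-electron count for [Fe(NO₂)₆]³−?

1 unpaired electron

Summing ligand charges against the −3 overall charge gives an oxidation state of +3 for iron.
Iron is a group-8 element; Fe(III) is therefore d⁵.
The spin state decides the count: Nitro (N-bound nitrite) is a strong-field ligand (high in the spectrochemical series) for a first-row metal, so the complex is low-spin.
An octahedral low-spin d⁵ ion is t₂g⁵e_g⁰, giving 1 unpaired electron.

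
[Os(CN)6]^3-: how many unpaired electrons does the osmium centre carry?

Each cyanide is −1; balancing the −3 overall charge requires Os(III).
Group 8 minus oxidation state 3 gives a d⁵ configuration.
The spin state decides the count: a 5d ion has a large Δₒ and is invariably low-spin.
An octahedral low-spin d⁵ ion is t₂g⁵e_g⁰, giving 1 unpaired electron.

1 unpaired electron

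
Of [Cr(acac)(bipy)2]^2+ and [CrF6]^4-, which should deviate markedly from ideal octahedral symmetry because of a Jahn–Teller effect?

[Cr(acac)(bipy)2]^2+: Each acetylacetonate is −1; 2,2′-bipyridine is neutral; balancing the +2 overall charge requires Cr(III). Cr sits in group 6, so the d-electron count is 6 − 3 = 3. The d³ configuration leaves the e_g set evenly filled (or empty) — no strong Jahn–Teller driving force.
[CrF6]^4-: Summing ligand charges against the −4 overall charge gives an oxidation state of +2 for chromium. Group 6 minus oxidation state 2 gives a d⁴ configuration. Fluoride is a weak-field ligand for a first-row metal, so the complex is high-spin. The t₂g³e_g¹ (high-spin) configuration has an unevenly filled e_g set; the Jahn–Teller theorem predicts a tetragonal distortion (typically axial elongation) to lift the degeneracy.

[CrF6]^4-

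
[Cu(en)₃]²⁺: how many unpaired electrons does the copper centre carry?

1

Ligand charges: ethylenediamine is neutral. With an overall charge of +2 the copper centre must be in the +2 oxidation state.
Cu sits in group 11, so the d-electron count is 11 − 2 = 9.
Counting donor atoms: 3×ethylenediamine (bidentate) → 6 donors. Coordination number = 6.
In an octahedral field the d⁹ configuration is t₂g⁶e_g³ (only one arrangement possible), giving 1 unpaired electron.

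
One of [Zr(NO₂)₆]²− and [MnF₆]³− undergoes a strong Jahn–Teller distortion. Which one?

[MnF₆]³−

[Zr(NO₂)₆]²−: Each nitro (N-bound nitrite) is −1; balancing the −2 overall charge requires Zr(IV). Group 4 minus oxidation state 4 gives a d⁰ configuration. The d⁰ configuration leaves the e_g set evenly filled (or empty) — no strong Jahn–Teller driving force.
[MnF₆]³−: Ligand charges: each fluoride is −1. With an overall charge of −3 the manganese centre must be in the +3 oxidation state. Mn sits in group 7, so the d-electron count is 7 − 3 = 4. Fluoride is a weak-field ligand for a first-row metal, so the complex is high-spin. The t₂g³e_g¹ (high-spin) configuration has an unevenly filled e_g set; the Jahn–Teller theorem predicts a tetragonal distortion (typically axial elongation) to lift the degeneracy.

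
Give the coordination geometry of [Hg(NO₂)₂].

linear

Each nitro (N-bound nitrite) is −1; balancing the 0 overall charge requires Hg(II).
Mercury is a group-12 element; Hg(II) is therefore d¹⁰.
Coordination number: 2.
A d¹⁰ ion with only two ligands adopts a linear arrangement (sp hybridisation; no CFSE preference).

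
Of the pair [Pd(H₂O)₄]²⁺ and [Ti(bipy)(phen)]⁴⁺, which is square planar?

For [Pd(H₂O)₄]²⁺: Water is neutral; balancing the +2 overall charge requires Pd(II). Group 10 minus oxidation state 2 gives a d⁸ configuration. A 4d d⁸ ion has a large crystal-field splitting; square planar leaves the high-energy d_{x²−y²} orbital empty and maximises CFSE. → square planar.
For [Ti(bipy)(phen)]⁴⁺: 2,2′-bipyridine is neutral; 1,10-phenanthroline is neutral; balancing the +4 overall charge requires Ti(IV). Group 4 minus oxidation state 4 gives a d⁰ configuration. A d⁰ ion has no crystal-field stabilisation preference between square planar and tetrahedral, so four ligands adopt the sterically favoured tetrahedral geometry. → tetrahedral.

[Pd(H₂O)₄]²⁺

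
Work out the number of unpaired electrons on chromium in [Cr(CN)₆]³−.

Each cyanide is −1; balancing the −3 overall charge requires Cr(III).
Chromium is a group-6 element; Cr(III) is therefore d³.
In an octahedral field the d³ configuration is t₂g³e_g⁰ (only one arrangement possible), giving 3 unpaired electrons.

3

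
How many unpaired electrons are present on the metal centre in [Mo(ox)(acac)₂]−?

3

Each oxalate is −2; each acetylacetonate is −1; balancing the −1 overall charge requires Mo(III).
Mo sits in group 6, so the d-electron count is 6 − 3 = 3.
Counting donor atoms: 1×oxalate (bidentate) → 2 donors; 2×acetylacetonate (bidentate) → 4 donors. Coordination number = 6.
In an octahedral field the d³ configuration is t₂g³e_g⁰ (only one arrangement possible), giving 3 unpaired electrons.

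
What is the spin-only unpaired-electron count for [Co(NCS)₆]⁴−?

Summing ligand charges against the −4 overall charge gives an oxidation state of +2 for cobalt.
Cobalt is a group-9 element; Co(II) is therefore d⁷.
The spin state decides the count: Isothiocyanate is a weak-field ligand for a first-row metal, so the complex is high-spin.
An octahedral high-spin d⁷ ion is t₂g⁵e_g², giving 3 unpaired electrons.

3 unpaired electrons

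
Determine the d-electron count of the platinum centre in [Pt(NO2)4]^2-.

d8

Ligand charges: each nitro (N-bound nitrite) is −1. With an overall charge of −2 the platinum centre must be in the +2 oxidation state.
Pt sits in group 10, so the d-electron count is 10 − 2 = 8.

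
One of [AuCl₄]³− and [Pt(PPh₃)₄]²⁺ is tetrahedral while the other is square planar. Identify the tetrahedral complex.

[AuCl₄]³−

For [AuCl₄]³−: Summing ligand charges against the −3 overall charge gives an oxidation state of +1 for gold. Gold is a group-11 element; Au(I) is therefore d¹⁰. A d¹⁰ ion has no crystal-field stabilisation preference between square planar and tetrahedral, so four ligands adopt the sterically favoured tetrahedral geometry. → tetrahedral.
For [Pt(PPh₃)₄]²⁺: Ligand charges: triphenylphosphine is neutral. With an overall charge of +2 the platinum centre must be in the +2 oxidation state. Group 10 minus oxidation state 2 gives a d⁸ configuration. A 5d d⁸ ion has a large crystal-field splitting; square planar leaves the high-energy d_{x²−y²} orbital empty and maximises CFSE. → square planar.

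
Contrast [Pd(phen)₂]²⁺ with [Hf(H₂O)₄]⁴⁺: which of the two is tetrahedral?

For [Pd(phen)₂]²⁺: 1,10-phenanthroline is neutral; balancing the +2 overall charge requires Pd(II). Pd sits in group 10, so the d-electron count is 10 − 2 = 8. A 4d d⁸ ion has a large crystal-field splitting; square planar leaves the high-energy d_{x²−y²} orbital empty and maximises CFSE. → square planar.
For [Hf(H₂O)₄]⁴⁺: Water is neutral; balancing the +4 overall charge requires Hf(IV). Group 4 minus oxidation state 4 gives a d⁰ configuration. A d⁰ ion has no crystal-field stabilisation preference between square planar and tetrahedral, so four ligands adopt the sterically favoured tetrahedral geometry. → tetrahedral.

[Hf(H₂O)₄]⁴⁺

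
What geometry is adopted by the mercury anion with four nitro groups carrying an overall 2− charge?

Summing ligand charges against the −2 overall charge gives an oxidation state of +2 for mercury.
Group 12 minus oxidation state 2 gives a d¹⁰ configuration.
Coordination number: 4.
A d¹⁰ ion has no crystal-field stabilisation preference between square planar and tetrahedral, so four ligands adopt the sterically favoured tetrahedral geometry.

tetrahedral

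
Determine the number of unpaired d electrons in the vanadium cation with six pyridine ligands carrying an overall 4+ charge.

1 unpaired electron

Ligand charges: pyridine is neutral. With an overall charge of +4 the vanadium centre must be in the +4 oxidation state.
Vanadium is a group-5 element; V(IV) is therefore d¹.
In an octahedral field the d¹ configuration is t₂g¹e_g⁰ (only one arrangement possible), giving 1 unpaired electron.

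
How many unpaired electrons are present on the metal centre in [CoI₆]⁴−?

3 unpaired electrons

Each iodide is −1; balancing the −4 overall charge requires Co(II).
Group 9 minus oxidation state 2 gives a d⁷ configuration.
The spin state decides the count: Iodide is a weak-field ligand for a first-row metal, so the complex is high-spin.
An octahedral high-spin d⁷ ion is t₂g⁵e_g², giving 3 unpaired electrons.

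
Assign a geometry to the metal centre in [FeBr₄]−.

tetrahedral

Each bromide is −1; balancing the −1 overall charge requires Fe(III).
Iron is a group-8 element; Fe(III) is therefore d⁵.
Coordination number: 4.
Bromide is a weak-field ligand.
A high-spin d⁵ ion has zero CFSE in either geometry, so four ligands adopt the sterically favoured tetrahedral geometry.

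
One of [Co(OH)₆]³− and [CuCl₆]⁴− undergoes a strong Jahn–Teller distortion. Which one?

[Co(OH)₆]³−: Each hydroxide is −1; balancing the −3 overall charge requires Co(III). Group 9 minus oxidation state 3 gives a d⁶ configuration. Co(III) has an exceptionally large octahedral splitting and is low-spin with essentially every ligand except fluoride. The d⁶ configuration leaves the e_g set evenly filled (or empty) — no strong Jahn–Teller driving force.
[CuCl₆]⁴−: Each chloride is −1; balancing the −4 overall charge requires Cu(II). Group 11 minus oxidation state 2 gives a d⁹ configuration. The t₂g⁶e_g³ configuration has an unevenly filled e_g set; the Jahn–Teller theorem predicts a tetragonal distortion (typically axial elongation) to lift the degeneracy.

[CuCl₆]⁴−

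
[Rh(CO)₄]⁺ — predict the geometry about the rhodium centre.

Summing ligand charges against the +1 overall charge gives an oxidation state of +1 for rhodium.
Rh sits in group 9, so the d-electron count is 9 − 1 = 8.
With 4 monodentate ligands the coordination number is 4.
A 4d d⁸ ion has a large crystal-field splitting; square planar leaves the high-energy d_{x²−y²} orbital empty and maximises CFSE.

square planar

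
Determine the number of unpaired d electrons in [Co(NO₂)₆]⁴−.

1

Each nitro (N-bound nitrite) is −1; balancing the −4 overall charge requires Co(II).
Group 9 minus oxidation state 2 gives a d⁷ configuration.
The spin state decides the count: Nitro (N-bound nitrite) is a strong-field ligand (high in the spectrochemical series) for a first-row metal, so the complex is low-spin.
An octahedral low-spin d⁷ ion is t₂g⁶e_g¹, giving 1 unpaired electron.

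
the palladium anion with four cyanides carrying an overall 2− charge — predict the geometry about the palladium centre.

square planar

Ligand charges: each cyanide is −1. With an overall charge of −2 the palladium centre must be in the +2 oxidation state.
Pd sits in group 10, so the d-electron count is 10 − 2 = 8.
Coordination number: 4.
A 4d d⁸ ion has a large crystal-field splitting; square planar leaves the high-energy d_{x²−y²} orbital empty and maximises CFSE.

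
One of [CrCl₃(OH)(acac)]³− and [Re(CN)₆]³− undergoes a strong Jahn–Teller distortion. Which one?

[CrCl₃(OH)(acac)]³−

[CrCl₃(OH)(acac)]³−: Summing ligand charges against the −3 overall charge gives an oxidation state of +2 for chromium. Cr sits in group 6, so the d-electron count is 6 − 2 = 4. Acetylacetonate, chloride, and hydroxide are weak-field ligands for a first-row metal, so the complex is high-spin. The t₂g³e_g¹ (high-spin) configuration has an unevenly filled e_g set; the Jahn–Teller theorem predicts a tetragonal distortion (typically axial elongation) to lift the degeneracy.
[Re(CN)₆]³−: Each cyanide is −1; balancing the −3 overall charge requires Re(III). Re sits in group 7, so the d-electron count is 7 − 3 = 4. A 5d ion has a large Δₒ and is invariably low-spin. The d⁴ configuration leaves the e_g set evenly filled (or empty) — no strong Jahn–Teller driving force.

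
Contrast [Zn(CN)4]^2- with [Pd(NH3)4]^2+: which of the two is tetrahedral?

For [Zn(CN)4]^2-: Summing ligand charges against the −2 overall charge gives an oxidation state of +2 for zinc. Zn sits in group 12, so the d-electron count is 12 − 2 = 10. A d¹⁰ ion has no crystal-field stabilisation preference between square planar and tetrahedral, so four ligands adopt the sterically favoured tetrahedral geometry. → tetrahedral.
For [Pd(NH3)4]^2+: Ligand charges: ammonia is neutral. With an overall charge of +2 the palladium centre must be in the +2 oxidation state. Palladium is a group-10 element; Pd(II) is therefore d⁸. A 4d d⁸ ion has a large crystal-field splitting; square planar leaves the high-energy d_{x²−y²} orbital empty and maximises CFSE. → square planar.

[Zn(CN)4]^2-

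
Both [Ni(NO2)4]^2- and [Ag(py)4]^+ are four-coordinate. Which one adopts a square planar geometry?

[Ni(NO2)4]^2-

For [Ni(NO2)4]^2-: Each nitro (N-bound nitrite) is −1; balancing the −2 overall charge requires Ni(II). Group 10 minus oxidation state 2 gives a d⁸ configuration. Nitro (N-bound nitrite) is a strong-field ligand (high in the spectrochemical series). A 3d d⁸ ion with strong-field ligands gains enough CFSE to favour square planar over tetrahedral. → square planar.
For [Ag(py)4]^+: Ligand charges: pyridine is neutral. With an overall charge of +1 the silver centre must be in the +1 oxidation state. Group 11 minus oxidation state 1 gives a d¹⁰ configuration. A d¹⁰ ion has no crystal-field stabilisation preference between square planar and tetrahedral, so four ligands adopt the sterically favoured tetrahedral geometry. → tetrahedral.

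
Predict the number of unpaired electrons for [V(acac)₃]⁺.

1

Summing ligand charges against the +1 overall charge gives an oxidation state of +4 for vanadium.
V sits in group 5, so the d-electron count is 5 − 4 = 1.
Counting donor atoms: 3×acetylacetonate (bidentate) → 6 donors. Coordination number = 6.
In an octahedral field the d¹ configuration is t₂g¹e_g⁰ (only one arrangement possible), giving 1 unpaired electron.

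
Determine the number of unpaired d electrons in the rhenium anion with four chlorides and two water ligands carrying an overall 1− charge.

Summing ligand charges against the −1 overall charge gives an oxidation state of +3 for rhenium.
Group 7 minus oxidation state 3 gives a d⁴ configuration.
The spin state decides the count: a 5d ion has a large Δₒ and is invariably low-spin.
An octahedral low-spin d⁴ ion is t₂g⁴e_g⁰, giving 2 unpaired electrons.

2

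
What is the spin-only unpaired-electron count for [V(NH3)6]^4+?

Ammonia is neutral; balancing the +4 overall charge requires V(IV).
Group 5 minus oxidation state 4 gives a d¹ configuration.
In an octahedral field the d¹ configuration is t₂g¹e_g⁰ (only one arrangement possible), giving 1 unpaired electron.

1 unpaired electron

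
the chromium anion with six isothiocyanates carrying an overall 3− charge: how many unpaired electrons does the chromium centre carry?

Summing ligand charges against the −3 overall charge gives an oxidation state of +3 for chromium.
Group 6 minus oxidation state 3 gives a d³ configuration.
In an octahedral field the d³ configuration is t₂g³e_g⁰ (only one arrangement possible), giving 3 unpaired electrons.

3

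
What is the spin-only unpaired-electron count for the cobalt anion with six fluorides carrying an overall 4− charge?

Each fluoride is −1; balancing the −4 overall charge requires Co(II).
Co sits in group 9, so the d-electron count is 9 − 2 = 7.
The spin state decides the count: Fluoride is a weak-field ligand for a first-row metal, so the complex is high-spin.
An octahedral high-spin d⁷ ion is t₂g⁵e_g², giving 3 unpaired electrons.

3 unpaired electrons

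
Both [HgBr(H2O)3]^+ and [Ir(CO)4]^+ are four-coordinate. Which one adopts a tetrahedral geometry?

For [HgBr(H2O)3]^+: Ligand charges: each bromide is −1; water is neutral. With an overall charge of +1 the mercury centre must be in the +2 oxidation state. Hg sits in group 12, so the d-electron count is 12 − 2 = 10. A d¹⁰ ion has no crystal-field stabilisation preference between square planar and tetrahedral, so four ligands adopt the sterically favoured tetrahedral geometry. → tetrahedral.
For [Ir(CO)4]^+: Ligand charges: carbonyl is neutral. With an overall charge of +1 the iridium centre must be in the +1 oxidation state. Ir sits in group 9, so the d-electron count is 9 − 1 = 8. A 5d d⁸ ion has a large crystal-field splitting; square planar leaves the high-energy d_{x²−y²} orbital empty and maximises CFSE. → square planar.

[HgBr(H2O)3]^+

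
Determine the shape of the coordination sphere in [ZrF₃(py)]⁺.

tetrahedral

Summing ligand charges against the +1 overall charge gives an oxidation state of +4 for zirconium.
Group 4 minus oxidation state 4 gives a d⁰ configuration.
Coordination number: 4.
A d⁰ ion has no crystal-field stabilisation preference between square planar and tetrahedral, so four ligands adopt the sterically favoured tetrahedral geometry.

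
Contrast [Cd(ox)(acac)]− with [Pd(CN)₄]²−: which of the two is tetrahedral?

For [Cd(ox)(acac)]−: Summing ligand charges against the −1 overall charge gives an oxidation state of +2 for cadmium. Group 12 minus oxidation state 2 gives a d¹⁰ configuration. A d¹⁰ ion has no crystal-field stabilisation preference between square planar and tetrahedral, so four ligands adopt the sterically favoured tetrahedral geometry. → tetrahedral.
For [Pd(CN)₄]²−: Summing ligand charges against the −2 overall charge gives an oxidation state of +2 for palladium. Palladium is a group-10 element; Pd(II) is therefore d⁸. A 4d d⁸ ion has a large crystal-field splitting; square planar leaves the high-energy d_{x²−y²} orbital empty and maximises CFSE. → square planar.

[Cd(ox)(acac)]−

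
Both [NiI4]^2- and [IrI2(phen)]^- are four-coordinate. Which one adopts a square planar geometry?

[IrI2(phen)]^-

For [NiI4]^2-: Ligand charges: each iodide is −1. With an overall charge of −2 the nickel centre must be in the +2 oxidation state. Group 10 minus oxidation state 2 gives a d⁸ configuration. Iodide is a weak-field ligand. With weak-field ligands the CFSE gain from square planar is small, so a 3d d⁸ ion takes the sterically preferred tetrahedral geometry. → tetrahedral.
For [IrI2(phen)]^-: Each iodide is −1; 1,10-phenanthroline is neutral; balancing the −1 overall charge requires Ir(I). Ir sits in group 9, so the d-electron count is 9 − 1 = 8. A 5d d⁸ ion has a large crystal-field splitting; square planar leaves the high-energy d_{x²−y²} orbital empty and maximises CFSE. → square planar.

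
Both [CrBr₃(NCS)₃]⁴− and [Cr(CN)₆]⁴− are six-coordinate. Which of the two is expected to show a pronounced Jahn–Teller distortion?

[CrBr₃(NCS)₃]⁴−

[CrBr₃(NCS)₃]⁴−: Ligand charges: each bromide is −1; each isothiocyanate is −1. With an overall charge of −4 the chromium centre must be in the +2 oxidation state. Cr sits in group 6, so the d-electron count is 6 − 2 = 4. Bromide and isothiocyanate are weak-field ligands for a first-row metal, so the complex is high-spin. The t₂g³e_g¹ (high-spin) configuration has an unevenly filled e_g set; the Jahn–Teller theorem predicts a tetragonal distortion (typically axial elongation) to lift the degeneracy.
[Cr(CN)₆]⁴−: Ligand charges: each cyanide is −1. With an overall charge of −4 the chromium centre must be in the +2 oxidation state. Chromium is a group-6 element; Cr(II) is therefore d⁴. Cyanide is a strong-field ligand (high in the spectrochemical series) for a first-row metal, so the complex is low-spin. The d⁴ configuration leaves the e_g set evenly filled (or empty) — no strong Jahn–Teller driving force.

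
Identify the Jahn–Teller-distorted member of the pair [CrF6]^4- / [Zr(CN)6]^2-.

[CrF6]^4-

[CrF6]^4-: Each fluoride is −1; balancing the −4 overall charge requires Cr(II). Group 6 minus oxidation state 2 gives a d⁴ configuration. Fluoride is a weak-field ligand for a first-row metal, so the complex is high-spin. The t₂g³e_g¹ (high-spin) configuration has an unevenly filled e_g set; the Jahn–Teller theorem predicts a tetragonal distortion (typically axial elongation) to lift the degeneracy.
[Zr(CN)6]^2-: Each cyanide is −1; balancing the −2 overall charge requires Zr(IV). Zr sits in group 4, so the d-electron count is 4 − 4 = 0. The d⁰ configuration leaves the e_g set evenly filled (or empty) — no strong Jahn–Teller driving force.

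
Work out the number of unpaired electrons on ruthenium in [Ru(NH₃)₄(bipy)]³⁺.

Summing ligand charges against the +3 overall charge gives an oxidation state of +3 for ruthenium.
Ru sits in group 8, so the d-electron count is 8 − 3 = 5.
Counting donor atoms: 4×ammonia (monodentate) → 4 donors; 1×2,2′-bipyridine (bidentate) → 2 donors. Coordination number = 6.
The spin state decides the count: a 4d ion has a large Δₒ and is invariably low-spin.
An octahedral low-spin d⁵ ion is t₂g⁵e_g⁰, giving 1 unpaired electron.

1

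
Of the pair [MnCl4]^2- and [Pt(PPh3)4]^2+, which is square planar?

[Pt(PPh3)4]^2+

For [MnCl4]^2-: Summing ligand charges against the −2 overall charge gives an oxidation state of +2 for manganese. Mn sits in group 7, so the d-electron count is 7 − 2 = 5. A high-spin d⁵ ion has zero CFSE in either geometry, so four ligands adopt the sterically favoured tetrahedral geometry. → tetrahedral.
For [Pt(PPh3)4]^2+: Summing ligand charges against the +2 overall charge gives an oxidation state of +2 for platinum. Group 10 minus oxidation state 2 gives a d⁸ configuration. A 5d d⁸ ion has a large crystal-field splitting; square planar leaves the high-energy d_{x²−y²} orbital empty and maximises CFSE. → square planar.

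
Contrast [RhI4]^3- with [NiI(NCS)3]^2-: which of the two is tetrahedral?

[NiI(NCS)3]^2-

For [RhI4]^3-: Ligand charges: each iodide is −1. With an overall charge of −3 the rhodium centre must be in the +1 oxidation state. Rh sits in group 9, so the d-electron count is 9 − 1 = 8. A 4d d⁸ ion has a large crystal-field splitting; square planar leaves the high-energy d_{x²−y²} orbital empty and maximises CFSE. → square planar.
For [NiI(NCS)3]^2-: Ligand charges: each iodide is −1; each isothiocyanate is −1. With an overall charge of −2 the nickel centre must be in the +2 oxidation state. Nickel is a group-10 element; Ni(II) is therefore d⁸. Iodide and isothiocyanate are weak-field ligands. With weak-field ligands the CFSE gain from square planar is small, so a 3d d⁸ ion takes the sterically preferred tetrahedral geometry. → tetrahedral.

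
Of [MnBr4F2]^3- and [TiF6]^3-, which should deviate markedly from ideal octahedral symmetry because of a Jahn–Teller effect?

[MnBr4F2]^3-

[MnBr4F2]^3-: Ligand charges: each bromide is −1; each fluoride is −1. With an overall charge of −3 the manganese centre must be in the +3 oxidation state. Group 7 minus oxidation state 3 gives a d⁴ configuration. Bromide and fluoride are weak-field ligands for a first-row metal, so the complex is high-spin. The t₂g³e_g¹ (high-spin) configuration has an unevenly filled e_g set; the Jahn–Teller theorem predicts a tetragonal distortion (typically axial elongation) to lift the degeneracy.
[TiF6]^3-: Ligand charges: each fluoride is −1. With an overall charge of −3 the titanium centre must be in the +3 oxidation state. Titanium is a group-4 element; Ti(III) is therefore d¹. The d¹ configuration leaves the e_g set evenly filled (or empty) — no strong Jahn–Teller driving force.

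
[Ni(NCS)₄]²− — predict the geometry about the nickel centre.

Each isothiocyanate is −1; balancing the −2 overall charge requires Ni(II).
Group 10 minus oxidation state 2 gives a d⁸ configuration.
Coordination number: 4.
Isothiocyanate is a weak-field ligand.
With weak-field ligands the CFSE gain from square planar is small, so a 3d d⁸ ion takes the sterically preferred tetrahedral geometry.

tetrahedral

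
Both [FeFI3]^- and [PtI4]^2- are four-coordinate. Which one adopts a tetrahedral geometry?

For [FeFI3]^-: Summing ligand charges against the −1 overall charge gives an oxidation state of +3 for iron. Fe sits in group 8, so the d-electron count is 8 − 3 = 5. A high-spin d⁵ ion has zero CFSE in either geometry, so four ligands adopt the sterically favoured tetrahedral geometry. → tetrahedral.
For [PtI4]^2-: Summing ligand charges against the −2 overall charge gives an oxidation state of +2 for platinum. Pt sits in group 10, so the d-electron count is 10 − 2 = 8. A 5d d⁸ ion has a large crystal-field splitting; square planar leaves the high-energy d_{x²−y²} orbital empty and maximises CFSE. → square planar.

[FeFI3]^-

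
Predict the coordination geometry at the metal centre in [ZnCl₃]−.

trigonal planar

Ligand charges: each chloride is −1. With an overall charge of −1 the zinc centre must be in the +2 oxidation state.
Group 12 minus oxidation state 2 gives a d¹⁰ configuration.
With 3 monodentate ligands the coordination number is 3.
Three ligands around a d¹⁰ centre minimise repulsion in a trigonal-planar arrangement.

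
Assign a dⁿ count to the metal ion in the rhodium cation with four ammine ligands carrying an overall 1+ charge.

Summing ligand charges against the +1 overall charge gives an oxidation state of +1 for rhodium.
Rhodium is a group-9 element; Rh(I) is therefore d⁸.

d⁸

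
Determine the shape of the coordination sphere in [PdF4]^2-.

square planar

Summing ligand charges against the −2 overall charge gives an oxidation state of +2 for palladium.
Palladium is a group-10 element; Pd(II) is therefore d⁸.
Coordination number: 4.
A 4d d⁸ ion has a large crystal-field splitting; square planar leaves the high-energy d_{x²−y²} orbital empty and maximises CFSE.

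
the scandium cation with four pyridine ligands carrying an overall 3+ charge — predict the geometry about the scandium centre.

tetrahedral

Summing ligand charges against the +3 overall charge gives an oxidation state of +3 for scandium.
Group 3 minus oxidation state 3 gives a d⁰ configuration.
With 4 monodentate ligands the coordination number is 4.
A d⁰ ion has no crystal-field stabilisation preference between square planar and tetrahedral, so four ligands adopt the sterically favoured tetrahedral geometry.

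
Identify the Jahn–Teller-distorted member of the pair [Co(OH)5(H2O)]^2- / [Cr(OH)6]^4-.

[Co(OH)5(H2O)]^2-: Each hydroxide is −1; water is neutral; balancing the −2 overall charge requires Co(III). Cobalt is a group-9 element; Co(III) is therefore d⁶. Co(III) has an exceptionally large octahedral splitting and is low-spin with essentially every ligand except fluoride. The d⁶ configuration leaves the e_g set evenly filled (or empty) — no strong Jahn–Teller driving force.
[Cr(OH)6]^4-: Ligand charges: each hydroxide is −1. With an overall charge of −4 the chromium centre must be in the +2 oxidation state. Group 6 minus oxidation state 2 gives a d⁴ configuration. Hydroxide is a weak-field ligand for a first-row metal, so the complex is high-spin. The t₂g³e_g¹ (high-spin) configuration has an unevenly filled e_g set; the Jahn–Teller theorem predicts a tetragonal distortion (typically axial elongation) to lift the degeneracy.

[Cr(OH)6]^4-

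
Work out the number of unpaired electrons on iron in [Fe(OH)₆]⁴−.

Ligand charges: each hydroxide is −1. With an overall charge of −4 the iron centre must be in the +2 oxidation state.
Fe sits in group 8, so the d-electron count is 8 − 2 = 6.
The spin state decides the count: Hydroxide is a weak-field ligand for a first-row metal, so the complex is high-spin.
An octahedral high-spin d⁶ ion is t₂g⁴e_g², giving 4 unpaired electrons.

4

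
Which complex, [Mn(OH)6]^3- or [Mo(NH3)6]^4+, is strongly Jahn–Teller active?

[Mn(OH)6]^3-

[Mn(OH)6]^3-: Summing ligand charges against the −3 overall charge gives an oxidation state of +3 for manganese. Group 7 minus oxidation state 3 gives a d⁴ configuration. Hydroxide is a weak-field ligand for a first-row metal, so the complex is high-spin. The t₂g³e_g¹ (high-spin) configuration has an unevenly filled e_g set; the Jahn–Teller theorem predicts a tetragonal distortion (typically axial elongation) to lift the degeneracy.
[Mo(NH3)6]^4+: Ammonia is neutral; balancing the +4 overall charge requires Mo(IV). Group 6 minus oxidation state 4 gives a d² configuration. The d² configuration leaves the e_g set evenly filled (or empty) — no strong Jahn–Teller driving force.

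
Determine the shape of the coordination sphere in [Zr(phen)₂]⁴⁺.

tetrahedral

1,10-phenanthroline is neutral; balancing the +4 overall charge requires Zr(IV).
Group 4 minus oxidation state 4 gives a d⁰ configuration.
Counting donor atoms: 2×1,10-phenanthroline (bidentate) → 4 donors. Coordination number = 4.
A d⁰ ion has no crystal-field stabilisation preference between square planar and tetrahedral, so four ligands adopt the sterically favoured tetrahedral geometry.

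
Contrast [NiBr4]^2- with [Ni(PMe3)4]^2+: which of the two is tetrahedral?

[NiBr4]^2-

For [NiBr4]^2-: Ligand charges: each bromide is −1. With an overall charge of −2 the nickel centre must be in the +2 oxidation state. Ni sits in group 10, so the d-electron count is 10 − 2 = 8. Bromide is a weak-field ligand. With weak-field ligands the CFSE gain from square planar is small, so a 3d d⁸ ion takes the sterically preferred tetrahedral geometry. → tetrahedral.
For [Ni(PMe3)4]^2+: Ligand charges: trimethylphosphine is neutral. With an overall charge of +2 the nickel centre must be in the +2 oxidation state. Ni sits in group 10, so the d-electron count is 10 − 2 = 8. Trimethylphosphine is a strong-field ligand (high in the spectrochemical series). A 3d d⁸ ion with strong-field ligands gains enough CFSE to favour square planar over tetrahedral. → square planar.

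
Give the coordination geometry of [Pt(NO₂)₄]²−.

square planar

Ligand charges: each nitro (N-bound nitrite) is −1. With an overall charge of −2 the platinum centre must be in the +2 oxidation state.
Group 10 minus oxidation state 2 gives a d⁸ configuration.
With 4 monodentate ligands the coordination number is 4.
A 5d d⁸ ion has a large crystal-field splitting; square planar leaves the high-energy d_{x²−y²} orbital empty and maximises CFSE.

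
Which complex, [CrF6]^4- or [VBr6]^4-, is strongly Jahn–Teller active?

[CrF6]^4-

[CrF6]^4-: Each fluoride is −1; balancing the −4 overall charge requires Cr(II). Chromium is a group-6 element; Cr(II) is therefore d⁴. Fluoride is a weak-field ligand for a first-row metal, so the complex is high-spin. The t₂g³e_g¹ (high-spin) configuration has an unevenly filled e_g set; the Jahn–Teller theorem predicts a tetragonal distortion (typically axial elongation) to lift the degeneracy.
[VBr6]^4-: Summing ligand charges against the −4 overall charge gives an oxidation state of +2 for vanadium. Group 5 minus oxidation state 2 gives a d³ configuration. The d³ configuration leaves the e_g set evenly filled (or empty) — no strong Jahn–Teller driving force.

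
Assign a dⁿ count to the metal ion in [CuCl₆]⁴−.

d⁹

Each chloride is −1; balancing the −4 overall charge requires Cu(II).
Copper is a group-11 element; Cu(II) is therefore d⁹.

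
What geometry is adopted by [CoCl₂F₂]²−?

Ligand charges: each chloride is −1; each fluoride is −1. With an overall charge of −2 the cobalt centre must be in the +2 oxidation state.
Cobalt is a group-9 element; Co(II) is therefore d⁷.
Coordination number: 4.
Chloride and fluoride are weak-field ligands.
For a high-spin 3d d⁷ ion with weak-field ligands the small Δₜ gives little square-planar CFSE advantage, so four ligands adopt the sterically favoured tetrahedral geometry.

tetrahedral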